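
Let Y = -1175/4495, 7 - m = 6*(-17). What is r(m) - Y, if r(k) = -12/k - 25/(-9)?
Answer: 2583218/881919 ≈ 2.9291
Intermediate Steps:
m = 109 (m = 7 - 6*(-17) = 7 - 1*(-102) = 7 + 102 = 109)
Y = -235/899 (Y = -1175*1/4495 = -235/899 ≈ -0.26140)
r(k) = 25/9 - 12/k (r(k) = -12/k - 25*(-⅑) = -12/k + 25/9 = 25/9 - 12/k)
r(m) - Y = (25/9 - 12/109) - 1*(-235/899) = (25/9 - 12*1/109) + 235/899 = (25/9 - 12/109) + 235/899 = 2617/981 + 235/899 = 2583218/881919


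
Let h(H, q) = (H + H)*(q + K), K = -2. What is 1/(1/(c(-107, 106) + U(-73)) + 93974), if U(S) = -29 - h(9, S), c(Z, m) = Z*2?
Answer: 1107/104029219 ≈ 1.0641e-5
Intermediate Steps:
c(Z, m) = 2*Z
h(H, q) = 2*H*(-2 + q) (h(H, q) = (H + H)*(q - 2) = (2*H)*(-2 + q) = 2*H*(-2 + q))
U(S) = 7 - 18*S (U(S) = -29 - 2*9*(-2 + S) = -29 - (-36 + 18*S) = -29 + (36 - 18*S) = 7 - 18*S)
1/(1/(c(-107, 106) + U(-73)) + 93974) = 1/(1/(2*(-107) + (7 - 18*(-73))) + 93974) = 1/(1/(-214 + (7 + 1314)) + 93974) = 1/(1/(-214 + 1321) + 93974) = 1/(1/1107 + 93974) = 1/(104029219/1107) = 1107/104029219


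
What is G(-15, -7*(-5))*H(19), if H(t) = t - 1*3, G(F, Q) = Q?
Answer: 560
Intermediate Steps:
H(t) = -3 + t (H(t) = t - 3 = -3 + t)
G(-15, -7*(-5))*H(19) = (-7*(-5))*(-3 + 19) = 35*16 = 560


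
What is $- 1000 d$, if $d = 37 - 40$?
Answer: $3000$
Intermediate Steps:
$d = -3$
$- 1000 d = \left(-1000\right) \left(-3\right) = 3000$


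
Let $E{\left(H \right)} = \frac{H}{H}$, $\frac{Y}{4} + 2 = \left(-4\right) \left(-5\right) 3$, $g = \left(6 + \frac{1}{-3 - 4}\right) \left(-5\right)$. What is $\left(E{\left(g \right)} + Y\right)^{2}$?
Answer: $54289$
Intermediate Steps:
$g = - \frac{205}{7}$ ($g = \left(6 + \frac{1}{-7}\right) \left(-5\right) = \left(6 - \frac{1}{7}\right) \left(-5\right) = \frac{41}{7} \left(-5\right) = - \frac{205}{7} \approx -29.286$)
$Y = 232$ ($Y = -8 + 4 \left(-4\right) \left(-5\right) 3 = -8 + 4 \cdot 20 \cdot 3 = -8 + 4 \cdot 60 = -8 + 240 = 232$)
$E{\left(H \right)} = 1$
$\left(E{\left(g \right)} + Y\right)^{2} = \left(1 + 232\right)^{2} = 233^{2} = 54289$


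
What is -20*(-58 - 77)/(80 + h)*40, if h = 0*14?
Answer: 1350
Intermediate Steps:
h = 0
-20*(-58 - 77)/(80 + h)*40 = -20*(-58 - 77)/(80 + 0)*40 = -(-2700)/80*40 = -20*(-27/16)*40 = (135/4)*40 = 1350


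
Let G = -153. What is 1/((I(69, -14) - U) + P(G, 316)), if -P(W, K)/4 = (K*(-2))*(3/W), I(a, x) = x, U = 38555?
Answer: -51/1969547 ≈ -2.5894e-5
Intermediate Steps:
P(W, K) = 24*K/W (P(W, K) = -4*K*(-2)*3/W = -4*(-2*K)*3/W = -(-24)*K/W = 24*K/W)
1/((I(69, -14) - U) + P(G, 316)) = 1/((-14 - 1*38555) + 24*316/(-153)) = 1/((-14 - 38555) + 24*316*(-1/153)) = 1/(-38569 - 2528/51) = 1/(-1969547/51) = -51/1969547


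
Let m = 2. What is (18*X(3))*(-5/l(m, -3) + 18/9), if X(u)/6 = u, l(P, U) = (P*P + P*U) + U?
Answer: 972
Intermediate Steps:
l(P, U) = U + P² + P*U (l(P, U) = (P² + P*U) + U = U + P² + P*U)
X(u) = 6*u
(18*X(3))*(-5/l(m, -3) + 18/9) = (18*(6*3))*(-5/(-3 + 2² + 2*(-3)) + 18/9) = (18*18)*(-5/(-3 + 4 - 6) + 18*(⅑)) = 324*(-5/(-5) + 2) = 324*(-5*(-⅕) + 2) = 324*(1 + 2) = 324*3 = 972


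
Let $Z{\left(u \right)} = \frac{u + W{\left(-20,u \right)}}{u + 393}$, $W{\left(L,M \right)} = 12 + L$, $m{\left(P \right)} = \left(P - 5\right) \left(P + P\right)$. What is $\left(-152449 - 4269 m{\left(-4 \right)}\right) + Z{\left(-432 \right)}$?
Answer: $- \frac{17932423}{39} \approx -4.5981 \cdot 10^{5}$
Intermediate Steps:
$m{\left(P \right)} = 2 P \left(-5 + P\right)$ ($m{\left(P \right)} = \left(-5 + P\right) 2 P = 2 P \left(-5 + P\right)$)
$Z{\left(u \right)} = \frac{-8 + u}{393 + u}$ ($Z{\left(u \right)} = \frac{u + \left(12 - 20\right)}{u + 393} = \frac{u - 8}{393 + u} = \frac{-8 + u}{393 + u}$)
$\left(-152449 - 4269 m{\left(-4 \right)}\right) + Z{\left(-432 \right)} = \left(-152449 - 4269 \cdot 2 \left(-4\right) \left(-5 - 4\right)\right) + \frac{-8 - 432}{393 - 432} = \left(-152449 - 4269 \cdot 2 \left(-4\right) \left(-9\right)\right) + \frac{1}{-39} \left(-440\right) = \left(-152449 - 307368\right) - - \frac{440}{39} = \left(-152449 - 307368\right) + \frac{440}{39} = -459817 + \frac{440}{39} = - \frac{17932423}{39}$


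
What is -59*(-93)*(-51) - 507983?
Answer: -787820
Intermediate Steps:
-59*(-93)*(-51) - 507983 = 5487*(-51) - 507983 = -279837 - 507983 = -787820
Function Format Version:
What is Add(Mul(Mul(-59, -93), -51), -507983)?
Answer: -787820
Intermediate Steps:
Add(Mul(Mul(-59, -93), -51), -507983) = Add(Mul(5487, -51), -507983) = Add(-279837, -507983) = -787820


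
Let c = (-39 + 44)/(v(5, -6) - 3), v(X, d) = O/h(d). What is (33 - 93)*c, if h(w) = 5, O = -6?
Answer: 500/7 ≈ 71.429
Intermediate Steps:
v(X, d) = -6/5
c = -25/21 (c = (-39 + 44)/(-6/5 - 3) = 5/(-21/5) = 5*(-5/21) = -25/21 ≈ -1.1905)
(33 - 93)*c = (33 - 93)*(-25/21) = -60*(-25/21) = 500/7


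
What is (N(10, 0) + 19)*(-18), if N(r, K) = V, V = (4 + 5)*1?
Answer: -504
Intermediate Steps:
V = 9 (V = 9*1 = 9)
N(r, K) = 9
(N(10, 0) + 19)*(-18) = (9 + 19)*(-18) = 28*(-18) = -504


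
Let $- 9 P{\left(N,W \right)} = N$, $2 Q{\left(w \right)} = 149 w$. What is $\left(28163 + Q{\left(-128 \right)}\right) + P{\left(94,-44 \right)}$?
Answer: $\frac{167549}{9} \approx 18617.0$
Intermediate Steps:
$Q{\left(w \right)} = \frac{149 w}{2}$
$P{\left(N,W \right)} = - \frac{N}{9}$
$\left(28163 + Q{\left(-128 \right)}\right) + P{\left(94,-44 \right)} = \left(28163 + \frac{149}{2} \left(-128\right)\right) - \frac{94}{9} = \left(28163 - 9536\right) - \frac{94}{9} = 18627 - \frac{94}{9} = \frac{167549}{9}$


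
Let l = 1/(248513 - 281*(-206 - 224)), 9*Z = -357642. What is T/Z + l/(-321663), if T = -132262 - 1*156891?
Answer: 21323728416949/2930498109422 ≈ 7.2765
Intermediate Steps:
Z = -39738 (Z = (⅑)*(-357642) = -39738)
T = -289153 (T = -132262 - 156891 = -289153)
l = 1/369343 (l = 1/(248513 - 281*(-430)) = 1/(248513 + 120830) = 1/369343 ≈ 2.7075e-6)
T/Z + l/(-321663) = -289153/(-39738) + (1/369343)/(-321663) = -289153*(-1/39738) + (1/369343)*(-1/321663) = 289153/39738 - 1/118803977409 = 21323728416949/2930498109422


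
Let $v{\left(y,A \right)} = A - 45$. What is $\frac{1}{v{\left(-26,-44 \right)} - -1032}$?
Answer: $\frac{1}{943} \approx 0.0010604$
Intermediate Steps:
$v{\left(y,A \right)} = -45 + A$
$\frac{1}{v{\left(-26,-44 \right)} - -1032} = \frac{1}{\left(-45 - 44\right) - -1032} = \frac{1}{-89 + \left(-1846 + 2878\right)} = \frac{1}{-89 + 1032} = \frac{1}{943}$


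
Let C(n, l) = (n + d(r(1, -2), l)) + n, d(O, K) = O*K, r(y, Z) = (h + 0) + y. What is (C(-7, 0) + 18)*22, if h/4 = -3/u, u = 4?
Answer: 88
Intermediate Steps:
h = -3 (h = 4*(-3/4) = 4*(-3*¼) = 4*(-¾) = -3)
r(y, Z) = -3 + y (r(y, Z) = (-3 + 0) + y = -3 + y)
d(O, K) = K*O
C(n, l) = -2*l + 2*n (C(n, l) = (n + l*(-3 + 1)) + n = (n + l*(-2)) + n = (n - 2*l) + n = -2*l + 2*n)
(C(-7, 0) + 18)*22 = ((-2*0 + 2*(-7)) + 18)*22 = ((0 - 14) + 18)*22 = (-14 + 18)*22 = 4*22 = 88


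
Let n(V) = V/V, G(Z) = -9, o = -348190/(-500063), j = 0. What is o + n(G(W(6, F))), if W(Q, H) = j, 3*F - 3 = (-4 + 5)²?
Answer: 848253/500063 ≈ 1.6963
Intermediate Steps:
F = 4/3 (F = 1 + (-4 + 5)²/3 = 1 + (⅓)*1² = 1 + (⅓)*1 = 1 + ⅓ = 4/3 ≈ 1.3333)
o = 348190/500063 (o = -348190*(-1/500063) = 348190/500063 ≈ 0.69629)
W(Q, H) = 0
n(V) = 1
o + n(G(W(6, F))) = 348190/500063 + 1 = 848253/500063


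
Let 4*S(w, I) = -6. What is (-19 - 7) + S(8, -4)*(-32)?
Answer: 22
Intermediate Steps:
S(w, I) = -3/2 (S(w, I) = (¼)*(-6) = -3/2)
(-19 - 7) + S(8, -4)*(-32) = (-19 - 7) - 3/2*(-32) = -26 + 48 = 22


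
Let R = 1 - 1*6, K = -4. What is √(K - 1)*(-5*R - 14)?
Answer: 11*I*√5 ≈ 24.597*I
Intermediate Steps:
R = -5 (R = 1 - 6 = -5)
√(K - 1)*(-5*R - 14) = √(-4 - 1)*(-5*(-5) - 14) = √(-5)*(25 - 14) = (I*√5)*11 = 11*I*√5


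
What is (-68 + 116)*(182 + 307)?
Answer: 23472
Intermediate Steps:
(-68 + 116)*(182 + 307) = 48*489 = 23472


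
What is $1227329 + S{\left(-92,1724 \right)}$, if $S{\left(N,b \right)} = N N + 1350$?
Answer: $1237143$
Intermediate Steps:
$S{\left(N,b \right)} = 1350 + N^{2}$ ($S{\left(N,b \right)} = N^{2} + 1350 = 1350 + N^{2}$)
$1227329 + S{\left(-92,1724 \right)} = 1227329 + \left(1350 + \left(-92\right)^{2}\right) = 1227329 + \left(1350 + 8464\right) = 1227329 + 9814 = 1237143$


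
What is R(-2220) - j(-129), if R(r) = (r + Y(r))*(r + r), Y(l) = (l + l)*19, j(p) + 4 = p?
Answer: 384415333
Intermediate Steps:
j(p) = -4 + p
Y(l) = 38*l (Y(l) = (2*l)*19 = 38*l)
R(r) = 78*r**2 (R(r) = (r + 38*r)*(r + r) = (39*r)*(2*r) = 78*r**2)
R(-2220) - j(-129) = 78*(-2220)**2 - (-4 - 129) = 78*4928400 - 1*(-133) = 384415200 + 133 = 384415333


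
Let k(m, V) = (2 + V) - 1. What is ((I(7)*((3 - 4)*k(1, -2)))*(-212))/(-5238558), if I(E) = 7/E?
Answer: 106/2619279 ≈ 4.0469e-5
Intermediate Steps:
k(m, V) = 1 + V
((I(7)*((3 - 4)*k(1, -2)))*(-212))/(-5238558) = (((7/7)*((3 - 4)*(1 - 2)))*(-212))/(-5238558) = (((7*(1/7))*(-1*(-1)))*(-212))*(-1/5238558) = ((1*1)*(-212))*(-1/5238558) = (1*(-212))*(-1/5238558) = -212*(-1/5238558) = 106/2619279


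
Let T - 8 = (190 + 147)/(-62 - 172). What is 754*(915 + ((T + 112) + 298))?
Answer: 9035965/9 ≈ 1.0040e+6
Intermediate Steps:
T = 1535/234 (T = 8 + (190 + 147)/(-62 - 172) = 8 + 337/(-234) = 8 + 337*(-1/234) = 8 - 337/234 = 1535/234 ≈ 6.5598)
754*(915 + ((T + 112) + 298)) = 754*(915 + ((1535/234 + 112) + 298)) = 754*(915 + (27743/234 + 298)) = 754*(915 + 97475/234) = 754*(311585/234) = 9035965/9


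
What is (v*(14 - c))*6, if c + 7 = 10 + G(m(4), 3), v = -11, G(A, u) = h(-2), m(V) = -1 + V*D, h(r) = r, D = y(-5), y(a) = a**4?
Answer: -858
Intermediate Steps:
D = 625 (D = (-5)**4 = 625)
m(V) = -1 + 625*V (m(V) = -1 + V*625 = -1 + 625*V)
G(A, u) = -2
c = 1 (c = -7 + (10 - 2) = -7 + 8 = 1)
(v*(14 - c))*6 = -11*(14 - 1*1)*6 = -11*(14 - 1)*6 = -11*13*6 = -143*6 = -858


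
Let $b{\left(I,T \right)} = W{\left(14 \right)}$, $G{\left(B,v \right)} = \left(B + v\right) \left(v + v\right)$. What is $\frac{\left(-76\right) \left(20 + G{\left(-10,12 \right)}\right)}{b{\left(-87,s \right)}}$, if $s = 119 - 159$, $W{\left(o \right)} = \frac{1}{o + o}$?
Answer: $-144704$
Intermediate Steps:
$G{\left(B,v \right)} = 2 v \left(B + v\right)$ ($G{\left(B,v \right)} = \left(B + v\right) 2 v = 2 v \left(B + v\right)$)
$W{\left(o \right)} = \frac{1}{2 o}$
$s = -40$ ($s = 119 - 159 = -40$)
$b{\left(I,T \right)} = \frac{1}{28}$ ($b{\left(I,T \right)} = \frac{1}{2 \cdot 14} = \frac{1}{2} \cdot \frac{1}{14} = \frac{1}{28}$)
$\frac{\left(-76\right) \left(20 + G{\left(-10,12 \right)}\right)}{b{\left(-87,s \right)}} = - 76 \left(20 + 2 \cdot 12 \left(-10 + 12\right)\right) \frac{1}{\frac{1}{28}} = - 76 \left(20 + 2 \cdot 12 \cdot 2\right) 28 = - 76 \left(20 + 48\right) 28 = \left(-76\right) 68 \cdot 28 = \left(-5168\right) 28 = -144704$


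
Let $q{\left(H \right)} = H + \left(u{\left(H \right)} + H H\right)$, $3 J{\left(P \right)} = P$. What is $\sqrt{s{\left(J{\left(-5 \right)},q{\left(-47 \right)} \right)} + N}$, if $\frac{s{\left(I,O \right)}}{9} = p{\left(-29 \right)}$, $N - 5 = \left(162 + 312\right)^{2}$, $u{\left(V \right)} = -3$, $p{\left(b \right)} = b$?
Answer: $14 \sqrt{1145} \approx 473.73$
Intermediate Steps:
$J{\left(P \right)} = \frac{P}{3}$
$q{\left(H \right)} = -3 + H + H^{2}$ ($q{\left(H \right)} = H + \left(-3 + H H\right) = H + \left(-3 + H^{2}\right) = -3 + H + H^{2}$)
$N = 224681$ ($N = 5 + \left(162 + 312\right)^{2} = 5 + 474^{2} = 5 + 224676 = 224681$)
$s{\left(I,O \right)} = -261$ ($s{\left(I,O \right)} = 9 \left(-29\right) = -261$)
$\sqrt{s{\left(J{\left(-5 \right)},q{\left(-47 \right)} \right)} + N} = \sqrt{-261 + 224681} = \sqrt{224420} = 14 \sqrt{1145}$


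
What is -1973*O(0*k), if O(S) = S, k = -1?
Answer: 0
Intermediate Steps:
-1973*O(0*k) = -0*(-1) = -1973*0 = 0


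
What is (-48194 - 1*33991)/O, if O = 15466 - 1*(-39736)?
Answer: -82185/55202 ≈ -1.4888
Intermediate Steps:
O = 55202 (O = 15466 + 39736 = 55202)
(-48194 - 1*33991)/O = (-48194 - 1*33991)/55202 = (-48194 - 33991)*(1/55202) = -82185*1/55202 = -82185/55202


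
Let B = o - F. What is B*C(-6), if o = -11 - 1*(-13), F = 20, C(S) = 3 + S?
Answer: 54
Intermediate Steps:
o = 2 (o = -11 + 13 = 2)
B = -18 (B = 2 - 1*20 = 2 - 20 = -18)
B*C(-6) = -18*(3 - 6) = -18*(-3) = 54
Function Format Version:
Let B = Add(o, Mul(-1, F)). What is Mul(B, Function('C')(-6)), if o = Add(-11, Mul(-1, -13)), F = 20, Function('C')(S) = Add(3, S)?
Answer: 54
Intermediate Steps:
o = 2 (o = Add(-11, 13) = 2)
B = -18 (B = Add(2, Mul(-1, 20)) = Add(2, -20) = -18)
Mul(B, Function('C')(-6)) = Mul(-18, Add(3, -6)) = Mul(-18, -3) = 54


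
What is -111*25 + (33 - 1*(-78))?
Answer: -2664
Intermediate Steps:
-111*25 + (33 - 1*(-78)) = -2775 + (33 + 78) = -2775 + 111 = -2664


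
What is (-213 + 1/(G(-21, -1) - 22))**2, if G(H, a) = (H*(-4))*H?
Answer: 144718615561/3189796 ≈ 45369.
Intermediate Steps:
G(H, a) = -4*H**2 (G(H, a) = (-4*H)*H = -4*H**2)
(-213 + 1/(G(-21, -1) - 22))**2 = (-213 + 1/(-4*(-21)**2 - 22))**2 = (-213 + 1/(-4*441 - 22))**2 = (-213 + 1/(-1764 - 22))**2 = (-213 + 1/(-1786))**2 = (-213 - 1/1786)**2 = (-380419/1786)**2 = 144718615561/3189796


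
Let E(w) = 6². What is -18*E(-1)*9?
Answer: -5832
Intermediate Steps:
E(w) = 36
-18*E(-1)*9 = -18*36*9 = -648*9 = -5832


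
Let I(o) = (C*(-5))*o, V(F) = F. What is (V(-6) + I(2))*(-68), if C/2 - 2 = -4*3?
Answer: -13192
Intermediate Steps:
C = -20 (C = 4 + 2*(-4*3) = 4 + 2*(-12) = 4 - 24 = -20)
I(o) = 100*o (I(o) = (-20*(-5))*o = 100*o)
(V(-6) + I(2))*(-68) = (-6 + 100*2)*(-68) = (-6 + 200)*(-68) = 194*(-68) = -13192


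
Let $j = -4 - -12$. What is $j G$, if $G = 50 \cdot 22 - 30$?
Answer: $8560$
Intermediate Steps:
$G = 1070$ ($G = 1100 - 30 = 1070$)
$j = 8$ ($j = -4 + 12 = 8$)
$j G = 8 \cdot 1070 = 8560$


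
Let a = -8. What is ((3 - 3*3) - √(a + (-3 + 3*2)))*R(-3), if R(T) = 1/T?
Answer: 2 + I*√5/3 ≈ 2.0 + 0.74536*I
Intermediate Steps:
((3 - 3*3) - √(a + (-3 + 3*2)))*R(-3) = ((3 - 3*3) - √(-8 + (-3 + 3*2)))/(-3) = ((3 - 9) - √(-8 + (-3 + 6)))*(-⅓) = (-6 - √(-8 + 3))*(-⅓) = (-6 - √(-5))*(-⅓) = (-6 - I*√5)*(-⅓) = 2 + I*√5/3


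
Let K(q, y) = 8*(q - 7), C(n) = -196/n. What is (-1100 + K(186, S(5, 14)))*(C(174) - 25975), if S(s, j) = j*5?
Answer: -750294436/87 ≈ -8.6241e+6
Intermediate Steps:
S(s, j) = 5*j
K(q, y) = -56 + 8*q (K(q, y) = 8*(-7 + q) = -56 + 8*q)
(-1100 + K(186, S(5, 14)))*(C(174) - 25975) = (-1100 + (-56 + 8*186))*(-196/174 - 25975) = (-1100 + (-56 + 1488))*(-196*1/174 - 25975) = (-1100 + 1432)*(-98/87 - 25975) = 332*(-2259923/87) = -750294436/87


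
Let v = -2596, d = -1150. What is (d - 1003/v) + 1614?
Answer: 20433/44 ≈ 464.39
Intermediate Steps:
(d - 1003/v) + 1614 = (-1150 - 1003/(-2596)) + 1614 = (-1150 - 1003*(-1/2596)) + 1614 = (-1150 + 17/44) + 1614 = -50583/44 + 1614 = 20433/44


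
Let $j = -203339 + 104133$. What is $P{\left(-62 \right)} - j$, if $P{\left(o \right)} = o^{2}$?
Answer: $103050$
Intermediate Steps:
$j = -99206$
$P{\left(-62 \right)} - j = \left(-62\right)^{2} - -99206 = 3844 + 99206 = 103050$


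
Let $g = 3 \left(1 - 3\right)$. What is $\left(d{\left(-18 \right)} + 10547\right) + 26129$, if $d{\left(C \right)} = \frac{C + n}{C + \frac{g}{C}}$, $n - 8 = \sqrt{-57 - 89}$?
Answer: $\frac{1943858}{53} - \frac{3 i \sqrt{146}}{53} \approx 36677.0 - 0.68395 i$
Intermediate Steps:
$g = -6$ ($g = 3 \left(-2\right) = -6$)
$n = 8 + i \sqrt{146}$ ($n = 8 + \sqrt{-57 - 89} = 8 + \sqrt{-146} = 8 + i \sqrt{146} \approx 8.0 + 12.083 i$)
$d{\left(C \right)} = \frac{8 + C + i \sqrt{146}}{C - \frac{6}{C}}$ ($d{\left(C \right)} = \frac{C + \left(8 + i \sqrt{146}\right)}{C - \frac{6}{C}} = \frac{8 + C + i \sqrt{146}}{C - \frac{6}{C}}$)
$\left(d{\left(-18 \right)} + 10547\right) + 26129 = \left(- \frac{18 \left(8 - 18 + i \sqrt{146}\right)}{-6 + \left(-18\right)^{2}} + 10547\right) + 26129 = \left(- \frac{18 \left(-10 + i \sqrt{146}\right)}{-6 + 324} + 10547\right) + 26129 = \left(- \frac{18 \left(-10 + i \sqrt{146}\right)}{318} + 10547\right) + 26129 = \left(\left(-18\right) \frac{1}{318} \left(-10 + i \sqrt{146}\right) + 10547\right) + 26129 = \left(\left(\frac{30}{53} - \frac{3 i \sqrt{146}}{53}\right) + 10547\right) + 26129 = \left(\frac{559021}{53} - \frac{3 i \sqrt{146}}{53}\right) + 26129 = \frac{1943858}{53} - \frac{3 i \sqrt{146}}{53}$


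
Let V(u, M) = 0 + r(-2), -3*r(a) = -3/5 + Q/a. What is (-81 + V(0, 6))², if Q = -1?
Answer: 5900041/900 ≈ 6555.6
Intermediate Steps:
r(a) = ⅕ + 1/(3*a) (r(a) = -(-3/5 - 1/a)/3 = -(-3*⅕ - 1/a)/3 = -(-⅗ - 1/a)/3 = ⅕ + 1/(3*a))
V(u, M) = 1/30 (V(u, M) = 0 + (1/15)*(5 + 3*(-2))/(-2) = 0 + (1/15)*(-½)*(5 - 6) = 0 + (1/15)*(-½)*(-1) = 0 + 1/30 = 1/30)
(-81 + V(0, 6))² = (-81 + 1/30)² = (-2429/30)² = 5900041/900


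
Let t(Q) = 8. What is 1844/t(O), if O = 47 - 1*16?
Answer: 461/2 ≈ 230.50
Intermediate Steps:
O = 31 (O = 47 - 16 = 31)
1844/t(O) = 1844/8 = 1844*(⅛) = 461/2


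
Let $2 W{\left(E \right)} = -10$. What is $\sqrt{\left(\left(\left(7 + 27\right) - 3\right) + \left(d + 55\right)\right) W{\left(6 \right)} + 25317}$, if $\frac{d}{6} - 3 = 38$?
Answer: $\sqrt{23657} \approx 153.81$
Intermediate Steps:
$d = 246$ ($d = 18 + 6 \cdot 38 = 18 + 228 = 246$)
$W{\left(E \right)} = -5$ ($W{\left(E \right)} = \frac{1}{2} \left(-10\right) = -5$)
$\sqrt{\left(\left(\left(7 + 27\right) - 3\right) + \left(d + 55\right)\right) W{\left(6 \right)} + 25317} = \sqrt{\left(\left(\left(7 + 27\right) - 3\right) + \left(246 + 55\right)\right) \left(-5\right) + 25317} = \sqrt{\left(\left(34 - 3\right) + 301\right) \left(-5\right) + 25317} = \sqrt{\left(31 + 301\right) \left(-5\right) + 25317} = \sqrt{332 \left(-5\right) + 25317} = \sqrt{-1660 + 25317} = \sqrt{23657}$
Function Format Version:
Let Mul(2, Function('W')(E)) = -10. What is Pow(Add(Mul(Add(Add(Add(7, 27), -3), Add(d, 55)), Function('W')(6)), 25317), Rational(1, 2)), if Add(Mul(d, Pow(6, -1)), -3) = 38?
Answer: Pow(23657, Rational(1, 2)) ≈ 153.81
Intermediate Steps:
d = 246 (d = Add(18, Mul(6, 38)) = Add(18, 228) = 246)
Function('W')(E) = -5 (Function('W')(E) = Mul(Rational(1, 2), -10) = -5)
Pow(Add(Mul(Add(Add(Add(7, 27), -3), Add(d, 55)), Function('W')(6)), 25317), Rational(1, 2)) = Pow(Add(Mul(Add(Add(Add(7, 27), -3), Add(246, 55)), -5), 25317), Rational(1, 2)) = Pow(Add(Mul(Add(Add(34, -3), 301), -5), 25317), Rational(1, 2)) = Pow(Add(Mul(Add(31, 301), -5), 25317), Rational(1, 2)) = Pow(Add(Mul(332, -5), 25317), Rational(1, 2)) = Pow(Add(-1660, 25317), Rational(1, 2)) = Pow(23657, Rational(1, 2))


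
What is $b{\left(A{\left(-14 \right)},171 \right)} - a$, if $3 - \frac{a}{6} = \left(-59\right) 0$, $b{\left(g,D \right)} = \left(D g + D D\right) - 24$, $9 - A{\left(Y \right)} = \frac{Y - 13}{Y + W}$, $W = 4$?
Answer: $\frac{302763}{10} \approx 30276.0$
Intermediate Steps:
$A{\left(Y \right)} = 9 - \frac{-13 + Y}{4 + Y}$ ($A{\left(Y \right)} = 9 - \frac{Y - 13}{Y + 4} = 9 - \frac{-13 + Y}{4 + Y}$)
$b{\left(g,D \right)} = -24 + D^{2} + D g$ ($b{\left(g,D \right)} = \left(D g + D^{2}\right) - 24 = \left(D^{2} + D g\right) - 24 = -24 + D^{2} + D g$)
$a = 18$ ($a = 18 - 6 \left(\left(-59\right) 0\right) = 18 - 0 = 18 + 0 = 18$)
$b{\left(A{\left(-14 \right)},171 \right)} - a = \left(-24 + 171^{2} + 171 \frac{49 + 8 \left(-14\right)}{4 - 14}\right) - 18 = \left(-24 + 29241 + 171 \frac{49 - 112}{-10}\right) - 18 = \left(-24 + 29241 + 171 \left(\left(- \frac{1}{10}\right) \left(-63\right)\right)\right) - 18 = \left(-24 + 29241 + 171 \cdot \frac{63}{10}\right) - 18 = \left(-24 + 29241 + \frac{10773}{10}\right) - 18 = \frac{302943}{10} - 18 = \frac{302763}{10}$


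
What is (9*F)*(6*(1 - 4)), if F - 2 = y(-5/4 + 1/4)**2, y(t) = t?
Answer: -486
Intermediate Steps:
F = 3 (F = 2 + (-5/4 + 1/4)**2 = 2 + (-1)**2 = 2 + 1 = 3)
(9*F)*(6*(1 - 4)) = (9*3)*(6*(1 - 4)) = 27*(6*(-3)) = 27*(-18) = -486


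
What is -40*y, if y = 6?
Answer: -240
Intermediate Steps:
-40*y = -40*6 = -240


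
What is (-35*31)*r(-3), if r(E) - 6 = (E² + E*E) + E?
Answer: -22785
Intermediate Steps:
r(E) = 6 + E + 2*E² (r(E) = 6 + ((E² + E*E) + E) = 6 + ((E² + E²) + E) = 6 + (2*E² + E) = 6 + (E + 2*E²) = 6 + E + 2*E²)
(-35*31)*r(-3) = (-35*31)*(6 - 3 + 2*(-3)²) = -1085*(6 - 3 + 2*9) = -1085*(6 - 3 + 18) = -1085*21 = -22785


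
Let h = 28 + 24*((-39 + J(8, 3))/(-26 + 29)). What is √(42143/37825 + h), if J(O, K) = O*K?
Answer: 3*I*√1999741/445 ≈ 9.5334*I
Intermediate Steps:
J(O, K) = K*O
h = -92 (h = 28 + 24*((-39 + 3*8)/(-26 + 29)) = 28 + 24*((-39 + 24)/3) = 28 + 24*(-15*⅓) = 28 + 24*(-5) = 28 - 120 = -92)
√(42143/37825 + h) = √(42143/37825 - 92) = √(42143*(1/37825) - 92) = √(2479/2225 - 92) = √(-202221/2225) = 3*I*√1999741/445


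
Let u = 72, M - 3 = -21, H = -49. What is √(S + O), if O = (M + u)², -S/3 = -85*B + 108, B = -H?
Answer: √15087 ≈ 122.83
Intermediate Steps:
M = -18 (M = 3 - 21 = -18)
B = 49 (B = -1*(-49) = 49)
S = 12171 (S = -3*(-85*49 + 108) = -3*(-4165 + 108) = -3*(-4057) = 12171)
O = 2916 (O = (-18 + 72)² = 54² = 2916)
√(S + O) = √(12171 + 2916) = √15087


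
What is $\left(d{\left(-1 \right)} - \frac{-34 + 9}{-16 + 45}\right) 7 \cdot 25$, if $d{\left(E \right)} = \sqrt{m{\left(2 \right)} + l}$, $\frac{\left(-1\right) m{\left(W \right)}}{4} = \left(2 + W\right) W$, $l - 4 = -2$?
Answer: $\frac{4375}{29} + 175 i \sqrt{30} \approx 150.86 + 958.51 i$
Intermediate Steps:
$l = 2$ ($l = 4 - 2 = 2$)
$m{\left(W \right)} = - 4 W \left(2 + W\right)$ ($m{\left(W \right)} = - 4 \left(2 + W\right) W = - 4 W \left(2 + W\right)$)
$d{\left(E \right)} = i \sqrt{30}$ ($d{\left(E \right)} = \sqrt{\left(-4\right) 2 \left(2 + 2\right) + 2} = \sqrt{\left(-4\right) 2 \cdot 4 + 2} = \sqrt{-32 + 2} = \sqrt{-30} = i \sqrt{30}$)
$\left(d{\left(-1 \right)} - \frac{-34 + 9}{-16 + 45}\right) 7 \cdot 25 = \left(i \sqrt{30} - \frac{-34 + 9}{-16 + 45}\right) 7 \cdot 25 = \left(i \sqrt{30} - - \frac{25}{29}\right) 7 \cdot 25 = \left(i \sqrt{30} + \frac{25}{29}\right) 7 \cdot 25 = \left(\frac{25}{29} + i \sqrt{30}\right) 7 \cdot 25 = \left(\frac{175}{29} + 7 i \sqrt{30}\right) 25 = \frac{4375}{29} + 175 i \sqrt{30}$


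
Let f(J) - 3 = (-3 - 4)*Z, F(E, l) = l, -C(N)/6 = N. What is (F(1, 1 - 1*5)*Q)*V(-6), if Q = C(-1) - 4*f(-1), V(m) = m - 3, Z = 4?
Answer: 3816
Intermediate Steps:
C(N) = -6*N
f(J) = -25 (f(J) = 3 + (-3 - 4)*4 = 3 - 7*4 = 3 - 28 = -25)
V(m) = -3 + m
Q = 106 (Q = -6*(-1) - 4*(-25) = 6 + 100 = 106)
(F(1, 1 - 1*5)*Q)*V(-6) = ((1 - 1*5)*106)*(-3 - 6) = ((1 - 5)*106)*(-9) = -4*106*(-9) = -424*(-9) = 3816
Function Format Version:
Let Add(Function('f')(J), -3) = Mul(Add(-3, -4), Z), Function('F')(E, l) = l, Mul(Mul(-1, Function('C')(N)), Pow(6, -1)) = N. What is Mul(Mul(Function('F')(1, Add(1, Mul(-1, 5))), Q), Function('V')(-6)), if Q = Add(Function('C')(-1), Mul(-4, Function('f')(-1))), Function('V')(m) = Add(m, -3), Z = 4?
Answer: 3816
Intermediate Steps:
Function('C')(N) = Mul(-6, N)
Function('f')(J) = -25 (Function('f')(J) = Add(3, Mul(Add(-3, -4), 4)) = Add(3, Mul(-7, 4)) = Add(3, -28) = -25)
Function('V')(m) = Add(-3, m)
Q = 106 (Q = Add(Mul(-6, -1), Mul(-4, -25)) = Add(6, 100) = 106)
Mul(Mul(Function('F')(1, Add(1, Mul(-1, 5))), Q), Function('V')(-6)) = Mul(Mul(Add(1, Mul(-1, 5)), 106), Add(-3, -6)) = Mul(Mul(Add(1, -5), 106), -9) = Mul(Mul(-4, 106), -9) = Mul(-424, -9) = 3816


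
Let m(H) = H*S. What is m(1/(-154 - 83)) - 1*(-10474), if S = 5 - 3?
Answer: 2482336/237 ≈ 10474.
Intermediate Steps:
S = 2
m(H) = 2*H (m(H) = H*2 = 2*H)
m(1/(-154 - 83)) - 1*(-10474) = 2/(-154 - 83) - 1*(-10474) = 2/(-237) + 10474 = 2*(-1/237) + 10474 = -2/237 + 10474 = 2482336/237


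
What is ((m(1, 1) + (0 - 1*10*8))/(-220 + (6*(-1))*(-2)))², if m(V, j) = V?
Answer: 6241/43264 ≈ 0.14425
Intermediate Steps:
((m(1, 1) + (0 - 1*10*8))/(-220 + (6*(-1))*(-2)))² = ((1 + (0 - 1*10*8))/(-220 + (6*(-1))*(-2)))² = ((1 + (0 - 10*8))/(-220 - 6*(-2)))² = ((1 + (0 - 80))/(-220 + 12))² = ((1 - 80)/(-208))² = (-79*(-1/208))² = (79/208)² = 6241/43264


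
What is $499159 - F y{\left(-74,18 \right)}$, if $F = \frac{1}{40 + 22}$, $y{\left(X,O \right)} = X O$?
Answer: $\frac{15474595}{31} \approx 4.9918 \cdot 10^{5}$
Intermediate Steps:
$y{\left(X,O \right)} = O X$
$F = \frac{1}{62} \approx 0.016129$
$499159 - F y{\left(-74,18 \right)} = 499159 - \frac{18 \left(-74\right)}{62} = 499159 - \frac{1}{62} \left(-1332\right) = 499159 - - \frac{666}{31} = 499159 + \frac{666}{31} = \frac{15474595}{31}$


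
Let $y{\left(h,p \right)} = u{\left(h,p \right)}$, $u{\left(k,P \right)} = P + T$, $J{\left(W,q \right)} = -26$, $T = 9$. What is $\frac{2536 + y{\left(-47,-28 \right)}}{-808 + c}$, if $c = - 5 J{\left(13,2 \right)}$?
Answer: $- \frac{839}{226} \approx -3.7124$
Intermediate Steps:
$u{\left(k,P \right)} = 9 + P$ ($u{\left(k,P \right)} = P + 9 = 9 + P$)
$y{\left(h,p \right)} = 9 + p$
$c = 130$ ($c = \left(-5\right) \left(-26\right) = 130$)
$\frac{2536 + y{\left(-47,-28 \right)}}{-808 + c} = \frac{2536 + \left(9 - 28\right)}{-808 + 130} = \frac{2536 - 19}{-678} = 2517 \left(- \frac{1}{678}\right) = - \frac{839}{226}$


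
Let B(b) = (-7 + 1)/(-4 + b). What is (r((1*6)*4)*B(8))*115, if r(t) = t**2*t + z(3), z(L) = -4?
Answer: -2383950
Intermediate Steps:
B(b) = -6/(-4 + b)
r(t) = -4 + t**3 (r(t) = t**2*t - 4 = t**3 - 4 = -4 + t**3)
(r((1*6)*4)*B(8))*115 = ((-4 + ((1*6)*4)**3)*(-6/(-4 + 8)))*115 = ((-4 + (6*4)**3)*(-6/4))*115 = ((-4 + 24**3)*(-6*1/4))*115 = ((-4 + 13824)*(-3/2))*115 = (13820*(-3/2))*115 = -20730*115 = -2383950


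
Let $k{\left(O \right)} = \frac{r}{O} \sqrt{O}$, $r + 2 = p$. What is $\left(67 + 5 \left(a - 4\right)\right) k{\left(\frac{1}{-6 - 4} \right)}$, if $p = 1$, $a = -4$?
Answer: $27 i \sqrt{10} \approx 85.381 i$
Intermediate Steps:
$r = -1$ ($r = -2 + 1 = -1$)
$k{\left(O \right)} = - \frac{1}{\sqrt{O}}$ ($k{\left(O \right)} = - \frac{1}{O} \sqrt{O} = - \frac{1}{\sqrt{O}}$)
$\left(67 + 5 \left(a - 4\right)\right) k{\left(\frac{1}{-6 - 4} \right)} = \left(67 + 5 \left(-4 - 4\right)\right) \left(- \frac{1}{\frac{1}{10} i \sqrt{10}}\right) = \left(67 + 5 \left(-8\right)\right) \left(- \frac{1}{\frac{1}{10} i \sqrt{10}}\right) = \left(67 - 40\right) \left(- \frac{1}{\frac{1}{10} i \sqrt{10}}\right) = 27 \left(- \left(-1\right) i \sqrt{10}\right) = 27 i \sqrt{10}$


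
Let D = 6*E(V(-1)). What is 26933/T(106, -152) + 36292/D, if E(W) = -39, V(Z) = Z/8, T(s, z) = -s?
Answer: -5074637/12402 ≈ -409.18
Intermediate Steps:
V(Z) = Z/8 (V(Z) = Z*(⅛) = Z/8)
D = -234 (D = 6*(-39) = -234)
26933/T(106, -152) + 36292/D = 26933/((-1*106)) + 36292/(-234) = 26933/(-106) + 36292*(-1/234) = 26933*(-1/106) - 18146/117 = -26933/106 - 18146/117 = -5074637/12402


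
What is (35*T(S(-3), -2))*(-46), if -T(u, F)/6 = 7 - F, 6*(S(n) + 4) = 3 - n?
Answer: 86940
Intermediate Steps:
S(n) = -7/2 - n/6 (S(n) = -4 + (3 - n)/6 = -4 + (1/2 - n/6) = -7/2 - n/6)
T(u, F) = -42 + 6*F (T(u, F) = -6*(7 - F) = -42 + 6*F)
(35*T(S(-3), -2))*(-46) = (35*(-42 + 6*(-2)))*(-46) = (35*(-42 - 12))*(-46) = (35*(-54))*(-46) = -1890*(-46) = 86940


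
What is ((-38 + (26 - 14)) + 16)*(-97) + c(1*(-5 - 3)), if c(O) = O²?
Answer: 1034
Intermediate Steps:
((-38 + (26 - 14)) + 16)*(-97) + c(1*(-5 - 3)) = ((-38 + (26 - 14)) + 16)*(-97) + (1*(-5 - 3))² = ((-38 + 12) + 16)*(-97) + (1*(-8))² = (-26 + 16)*(-97) + (-8)² = -10*(-97) + 64 = 970 + 64 = 1034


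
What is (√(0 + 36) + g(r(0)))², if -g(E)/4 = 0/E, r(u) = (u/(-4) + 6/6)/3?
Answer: 36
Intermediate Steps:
r(u) = ⅓ - u/12 (r(u) = (u*(-¼) + 6*(⅙))*(⅓) = (-u/4 + 1)*(⅓) = (1 - u/4)*(⅓) = ⅓ - u/12)
g(E) = 0 (g(E) = -0/E = -4*0 = 0)
(√(0 + 36) + g(r(0)))² = (√(0 + 36) + 0)² = (√36 + 0)² = (6 + 0)² = 6² = 36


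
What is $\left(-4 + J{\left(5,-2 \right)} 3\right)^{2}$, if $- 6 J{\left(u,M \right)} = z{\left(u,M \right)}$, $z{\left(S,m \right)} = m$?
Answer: $9$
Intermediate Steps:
$J{\left(u,M \right)} = - \frac{M}{6}$
$\left(-4 + J{\left(5,-2 \right)} 3\right)^{2} = \left(-4 + \left(- \frac{1}{6}\right) \left(-2\right) 3\right)^{2} = \left(-4 + \frac{1}{3} \cdot 3\right)^{2} = \left(-4 + 1\right)^{2} = \left(-3\right)^{2} = 9$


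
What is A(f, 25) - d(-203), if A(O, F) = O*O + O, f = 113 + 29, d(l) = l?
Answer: 20509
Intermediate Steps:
f = 142
A(O, F) = O + O**2 (A(O, F) = O**2 + O = O + O**2)
A(f, 25) - d(-203) = 142*(1 + 142) - 1*(-203) = 142*143 + 203 = 20306 + 203 = 20509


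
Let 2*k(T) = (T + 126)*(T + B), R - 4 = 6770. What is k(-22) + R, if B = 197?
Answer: 15874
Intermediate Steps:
R = 6774 (R = 4 + 6770 = 6774)
k(T) = (126 + T)*(197 + T)/2 (k(T) = ((T + 126)*(T + 197))/2 = ((126 + T)*(197 + T))/2 = (126 + T)*(197 + T)/2)
k(-22) + R = (12411 + (½)*(-22)² + (323/2)*(-22)) + 6774 = (12411 + (½)*484 - 3553) + 6774 = (12411 + 242 - 3553) + 6774 = 9100 + 6774 = 15874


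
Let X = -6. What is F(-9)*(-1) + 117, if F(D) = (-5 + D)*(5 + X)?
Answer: 103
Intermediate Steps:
F(D) = 5 - D (F(D) = (-5 + D)*(5 - 6) = (-5 + D)*(-1) = 5 - D)
F(-9)*(-1) + 117 = (5 - 1*(-9))*(-1) + 117 = (5 + 9)*(-1) + 117 = 14*(-1) + 117 = -14 + 117 = 103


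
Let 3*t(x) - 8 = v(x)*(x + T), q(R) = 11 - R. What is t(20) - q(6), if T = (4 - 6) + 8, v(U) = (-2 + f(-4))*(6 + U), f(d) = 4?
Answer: 1345/3 ≈ 448.33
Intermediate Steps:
v(U) = 12 + 2*U (v(U) = (-2 + 4)*(6 + U) = 2*(6 + U) = 12 + 2*U)
T = 6 (T = -2 + 8 = 6)
t(x) = 8/3 + (6 + x)*(12 + 2*x)/3 (t(x) = 8/3 + ((12 + 2*x)*(x + 6))/3 = 8/3 + ((12 + 2*x)*(6 + x))/3 = 8/3 + ((6 + x)*(12 + 2*x))/3 = 8/3 + (6 + x)*(12 + 2*x)/3)
t(20) - q(6) = (80/3 + 8*20 + (⅔)*20²) - (11 - 1*6) = (80/3 + 160 + (⅔)*400) - (11 - 6) = (80/3 + 160 + 800/3) - 1*5 = 1360/3 - 5 = 1345/3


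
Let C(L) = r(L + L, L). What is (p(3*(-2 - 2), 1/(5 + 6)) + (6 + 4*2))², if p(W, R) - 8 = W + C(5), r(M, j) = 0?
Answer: 100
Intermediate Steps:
C(L) = 0
p(W, R) = 8 + W (p(W, R) = 8 + (W + 0) = 8 + W)
(p(3*(-2 - 2), 1/(5 + 6)) + (6 + 4*2))² = ((8 + 3*(-2 - 2)) + (6 + 4*2))² = ((8 + 3*(-4)) + (6 + 8))² = ((8 - 12) + 14)² = (-4 + 14)² = 10² = 100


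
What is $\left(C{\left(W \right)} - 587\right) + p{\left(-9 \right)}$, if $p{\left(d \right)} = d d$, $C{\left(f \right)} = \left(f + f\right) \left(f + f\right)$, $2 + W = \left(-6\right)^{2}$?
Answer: $4118$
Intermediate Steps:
$W = 34$ ($W = -2 + \left(-6\right)^{2} = -2 + 36 = 34$)
$C{\left(f \right)} = 4 f^{2}$ ($C{\left(f \right)} = 2 f 2 f = 4 f^{2}$)
$p{\left(d \right)} = d^{2}$
$\left(C{\left(W \right)} - 587\right) + p{\left(-9 \right)} = \left(4 \cdot 34^{2} - 587\right) + \left(-9\right)^{2} = \left(4 \cdot 1156 - 587\right) + 81 = \left(4624 - 587\right) + 81 = 4037 + 81 = 4118$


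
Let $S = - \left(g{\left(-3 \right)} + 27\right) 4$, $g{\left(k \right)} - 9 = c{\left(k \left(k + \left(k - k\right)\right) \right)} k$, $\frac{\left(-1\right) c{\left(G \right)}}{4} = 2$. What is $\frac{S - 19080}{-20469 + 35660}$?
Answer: $- \frac{19320}{15191} \approx -1.2718$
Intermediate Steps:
$c{\left(G \right)} = -8$ ($c{\left(G \right)} = \left(-4\right) 2 = -8$)
$g{\left(k \right)} = 9 - 8 k$
$S = -240$ ($S = - \left(\left(9 - -24\right) + 27\right) 4 = - \left(\left(9 + 24\right) + 27\right) 4 = - \left(33 + 27\right) 4 = - 60 \cdot 4 = \left(-1\right) 240 = -240$)
$\frac{S - 19080}{-20469 + 35660} = \frac{-240 - 19080}{-20469 + 35660} = \frac{-240 - 19080}{15191} = \left(-19320\right) \frac{1}{15191} = - \frac{19320}{15191}$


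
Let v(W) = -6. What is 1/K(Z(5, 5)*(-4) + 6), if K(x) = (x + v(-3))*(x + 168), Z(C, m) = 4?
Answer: -1/2528 ≈ -0.00039557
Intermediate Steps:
K(x) = (-6 + x)*(168 + x) (K(x) = (x - 6)*(x + 168) = (-6 + x)*(168 + x))
1/K(Z(5, 5)*(-4) + 6) = 1/(-1008 + (4*(-4) + 6)² + 162*(4*(-4) + 6)) = 1/(-1008 + (-16 + 6)² + 162*(-16 + 6)) = 1/(-1008 + (-10)² + 162*(-10)) = 1/(-1008 + 100 - 1620) = 1/(-2528) = -1/2528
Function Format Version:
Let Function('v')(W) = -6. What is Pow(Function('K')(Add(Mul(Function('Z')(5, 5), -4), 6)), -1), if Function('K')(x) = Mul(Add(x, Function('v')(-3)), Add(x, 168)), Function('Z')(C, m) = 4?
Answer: Rational(-1, 2528) ≈ -0.00039557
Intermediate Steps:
Function('K')(x) = Mul(Add(-6, x), Add(168, x)) (Function('K')(x) = Mul(Add(x, -6), Add(x, 168)) = Mul(Add(-6, x), Add(168, x)))
Pow(Function('K')(Add(Mul(Function('Z')(5, 5), -4), 6)), -1) = Pow(Add(-1008, Pow(Add(Mul(4, -4), 6), 2), Mul(162, Add(Mul(4, -4), 6))), -1) = Pow(Add(-1008, Pow(Add(-16, 6), 2), Mul(162, Add(-16, 6))), -1) = Pow(Add(-1008, Pow(-10, 2), Mul(162, -10)), -1) = Pow(Add(-1008, 100, -1620), -1) = Pow(-2528, -1) = Rational(-1, 2528)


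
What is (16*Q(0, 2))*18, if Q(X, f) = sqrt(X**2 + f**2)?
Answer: 576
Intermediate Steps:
(16*Q(0, 2))*18 = (16*sqrt(0**2 + 2**2))*18 = (16*sqrt(0 + 4))*18 = (16*sqrt(4))*18 = (16*2)*18 = 32*18 = 576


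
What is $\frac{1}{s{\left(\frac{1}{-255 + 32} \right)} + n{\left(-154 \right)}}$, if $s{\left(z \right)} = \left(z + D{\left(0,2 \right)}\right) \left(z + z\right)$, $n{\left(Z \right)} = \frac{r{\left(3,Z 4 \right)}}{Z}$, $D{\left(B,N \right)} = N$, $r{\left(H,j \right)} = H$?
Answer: $- \frac{7658266}{286247} \approx -26.754$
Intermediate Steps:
$n{\left(Z \right)} = \frac{3}{Z}$
$s{\left(z \right)} = 2 z \left(2 + z\right)$ ($s{\left(z \right)} = \left(z + 2\right) \left(z + z\right) = \left(2 + z\right) 2 z = 2 z \left(2 + z\right)$)
$\frac{1}{s{\left(\frac{1}{-255 + 32} \right)} + n{\left(-154 \right)}} = \frac{1}{\frac{2 \left(2 + \frac{1}{-255 + 32}\right)}{-255 + 32} + \frac{3}{-154}} = \frac{1}{\frac{2 \left(2 + \frac{1}{-223}\right)}{-223} + 3 \left(- \frac{1}{154}\right)} = \frac{1}{2 \left(- \frac{1}{223}\right) \left(2 - \frac{1}{223}\right) - \frac{3}{154}} = \frac{1}{2 \left(- \frac{1}{223}\right) \frac{445}{223} - \frac{3}{154}} = \frac{1}{- \frac{890}{49729} - \frac{3}{154}} = \frac{1}{- \frac{286247}{7658266}} = - \frac{7658266}{286247}$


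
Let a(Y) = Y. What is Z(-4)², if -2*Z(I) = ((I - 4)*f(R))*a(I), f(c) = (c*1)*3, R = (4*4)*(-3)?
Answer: 5308416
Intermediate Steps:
R = -48 (R = 16*(-3) = -48)
f(c) = 3*c (f(c) = c*3 = 3*c)
Z(I) = -I*(576 - 144*I)/2 (Z(I) = -(I - 4)*(3*(-48))*I/2 = -(-4 + I)*(-144)*I/2 = -(576 - 144*I)*I/2 = -I*(576 - 144*I)/2)
Z(-4)² = (72*(-4)*(-4 - 4))² = (72*(-4)*(-8))² = 2304² = 5308416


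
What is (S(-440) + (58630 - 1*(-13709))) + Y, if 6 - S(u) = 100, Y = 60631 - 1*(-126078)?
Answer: 258954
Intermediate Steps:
Y = 186709 (Y = 60631 + 126078 = 186709)
S(u) = -94 (S(u) = 6 - 1*100 = 6 - 100 = -94)
(S(-440) + (58630 - 1*(-13709))) + Y = (-94 + (58630 - 1*(-13709))) + 186709 = (-94 + (58630 + 13709)) + 186709 = (-94 + 72339) + 186709 = 72245 + 186709 = 258954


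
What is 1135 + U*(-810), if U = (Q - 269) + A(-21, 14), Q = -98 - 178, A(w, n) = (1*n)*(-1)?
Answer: 453925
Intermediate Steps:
A(w, n) = -n (A(w, n) = n*(-1) = -n)
Q = -276
U = -559 (U = (-276 - 269) - 1*14 = -545 - 14 = -559)
1135 + U*(-810) = 1135 - 559*(-810) = 1135 + 452790 = 453925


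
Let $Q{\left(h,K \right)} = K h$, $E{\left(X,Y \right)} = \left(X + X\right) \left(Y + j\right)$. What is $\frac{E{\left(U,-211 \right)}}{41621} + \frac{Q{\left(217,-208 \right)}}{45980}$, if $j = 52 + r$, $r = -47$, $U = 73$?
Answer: $- \frac{815374984}{478433395} \approx -1.7043$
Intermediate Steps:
$j = 5$ ($j = 52 - 47 = 5$)
$E{\left(X,Y \right)} = 2 X \left(5 + Y\right)$ ($E{\left(X,Y \right)} = \left(X + X\right) \left(Y + 5\right) = 2 X \left(5 + Y\right)$)
$\frac{E{\left(U,-211 \right)}}{41621} + \frac{Q{\left(217,-208 \right)}}{45980} = \frac{2 \cdot 73 \left(5 - 211\right)}{41621} + \frac{\left(-208\right) 217}{45980} = 2 \cdot 73 \left(-206\right) \frac{1}{41621} - \frac{11284}{11495} = \left(-30076\right) \frac{1}{41621} - \frac{11284}{11495} = - \frac{30076}{41621} - \frac{11284}{11495} = - \frac{815374984}{478433395}$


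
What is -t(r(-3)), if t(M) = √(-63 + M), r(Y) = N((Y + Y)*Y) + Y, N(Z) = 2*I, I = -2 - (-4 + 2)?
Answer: -I*√66 ≈ -8.124*I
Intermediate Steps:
I = 0 (I = -2 - 1*(-2) = -2 + 2 = 0)
N(Z) = 0 (N(Z) = 2*0 = 0)
r(Y) = Y (r(Y) = 0 + Y = Y)
-t(r(-3)) = -√(-63 - 3) = -√(-66) = -I*√66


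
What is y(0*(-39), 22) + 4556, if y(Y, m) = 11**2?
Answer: 4677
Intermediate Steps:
y(Y, m) = 121
y(0*(-39), 22) + 4556 = 121 + 4556 = 4677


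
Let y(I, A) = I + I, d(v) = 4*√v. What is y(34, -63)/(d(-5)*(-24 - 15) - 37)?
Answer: -2516/123049 + 10608*I*√5/123049 ≈ -0.020447 + 0.19277*I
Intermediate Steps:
y(I, A) = 2*I
y(34, -63)/(d(-5)*(-24 - 15) - 37) = (2*34)/((4*√(-5))*(-24 - 15) - 37) = 68/((4*(I*√5))*(-39) - 37) = 68/((4*I*√5)*(-39) - 37) = 68/(-156*I*√5 - 37) = 68/(-37 - 156*I*√5)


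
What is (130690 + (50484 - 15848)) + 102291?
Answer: 267617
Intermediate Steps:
(130690 + (50484 - 15848)) + 102291 = (130690 + 34636) + 102291 = 165326 + 102291 = 267617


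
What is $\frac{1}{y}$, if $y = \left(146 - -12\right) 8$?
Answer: $\frac{1}{1264} \approx 0.00079114$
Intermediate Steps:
$y = 1264$ ($y = \left(146 + 12\right) 8 = 158 \cdot 8 = 1264$)
$\frac{1}{y} = \frac{1}{1264}$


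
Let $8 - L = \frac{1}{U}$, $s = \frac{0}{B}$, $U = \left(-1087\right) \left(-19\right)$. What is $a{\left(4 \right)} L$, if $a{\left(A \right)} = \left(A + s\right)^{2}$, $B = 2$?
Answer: $\frac{2643568}{20653} \approx 128.0$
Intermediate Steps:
$U = 20653$
$s = 0$ ($s = \frac{0}{2} = 0 \cdot \frac{1}{2} = 0$)
$L = \frac{165223}{20653}$ ($L = 8 - \frac{1}{20653} = \frac{165223}{20653} \approx 8.0$)
$a{\left(A \right)} = A^{2}$ ($a{\left(A \right)} = \left(A + 0\right)^{2} = A^{2}$)
$a{\left(4 \right)} L = 4^{2} \cdot \frac{165223}{20653} = 16 \cdot \frac{165223}{20653} = \frac{2643568}{20653}$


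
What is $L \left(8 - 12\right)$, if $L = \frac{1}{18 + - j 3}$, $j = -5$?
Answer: $- \frac{4}{33} \approx -0.12121$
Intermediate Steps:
$L = \frac{1}{33}$ ($L = \frac{1}{18 + \left(-1\right) \left(-5\right) 3} = \frac{1}{18 + 5 \cdot 3} = \frac{1}{18 + 15} = \frac{1}{33} \approx 0.030303$)
$L \left(8 - 12\right) = \frac{8 - 12}{33} = \frac{1}{33} \left(-4\right) = - \frac{4}{33}$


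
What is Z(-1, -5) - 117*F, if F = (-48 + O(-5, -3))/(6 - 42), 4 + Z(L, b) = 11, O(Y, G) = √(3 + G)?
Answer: -149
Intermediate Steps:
Z(L, b) = 7 (Z(L, b) = -4 + 11 = 7)
F = 4/3 (F = (-48 + √(3 - 3))/(6 - 42) = (-48 + √0)/(-36) = (-48 + 0)*(-1/36) = -48*(-1/36) = 4/3 ≈ 1.3333)
Z(-1, -5) - 117*F = 7 - 117*4/3 = 7 - 156 = -149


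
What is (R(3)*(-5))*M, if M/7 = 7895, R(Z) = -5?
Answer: 1381625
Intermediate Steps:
M = 55265 (M = 7*7895 = 55265)
(R(3)*(-5))*M = -5*(-5)*55265 = 25*55265 = 1381625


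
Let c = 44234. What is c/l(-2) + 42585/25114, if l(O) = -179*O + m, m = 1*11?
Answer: 1126606541/9267066 ≈ 121.57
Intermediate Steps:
m = 11
l(O) = 11 - 179*O (l(O) = -179*O + 11 = 11 - 179*O)
c/l(-2) + 42585/25114 = 44234/(11 - 179*(-2)) + 42585/25114 = 44234/(11 + 358) + 42585*(1/25114) = 44234/369 + 42585/25114 = 1126606541/9267066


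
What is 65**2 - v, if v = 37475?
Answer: -33250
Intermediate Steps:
65**2 - v = 65**2 - 1*37475 = 4225 - 37475 = -33250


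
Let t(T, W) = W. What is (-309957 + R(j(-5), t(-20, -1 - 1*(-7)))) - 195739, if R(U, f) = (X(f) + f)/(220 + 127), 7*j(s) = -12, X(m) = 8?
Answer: -175476498/347 ≈ -5.0570e+5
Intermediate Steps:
j(s) = -12/7 (j(s) = (⅐)*(-12) = -12/7)
R(U, f) = 8/347 + f/347 (R(U, f) = (8 + f)/(220 + 127) = (8 + f)/347 = (8 + f)*(1/347) = 8/347 + f/347)
(-309957 + R(j(-5), t(-20, -1 - 1*(-7)))) - 195739 = (-309957 + (8/347 + (-1 - 1*(-7))/347)) - 195739 = (-309957 + (8/347 + (-1 + 7)/347)) - 195739 = (-309957 + (8/347 + (1/347)*6)) - 195739 = (-309957 + (8/347 + 6/347)) - 195739 = (-309957 + 14/347) - 195739 = -107555065/347 - 195739 = -175476498/347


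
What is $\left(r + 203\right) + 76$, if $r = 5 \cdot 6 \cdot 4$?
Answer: $399$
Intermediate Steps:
$r = 120$ ($r = 30 \cdot 4 = 120$)
$\left(r + 203\right) + 76 = \left(120 + 203\right) + 76 = 323 + 76 = 399$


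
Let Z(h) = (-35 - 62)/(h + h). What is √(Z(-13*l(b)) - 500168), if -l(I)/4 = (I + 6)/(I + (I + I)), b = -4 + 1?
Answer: I*√1352446706/52 ≈ 707.22*I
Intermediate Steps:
b = -3
l(I) = -4*(6 + I)/(3*I) (l(I) = -4*(I + 6)/(I + (I + I)) = -4*(6 + I)/(I + 2*I) = -4*(6 + I)/(3*I))
Z(h) = -97/(2*h) (Z(h) = -97*1/(2*h) = -97/(2*h))
√(Z(-13*l(b)) - 500168) = √(-97*(-1/(13*(-4/3 - 8/(-3))))/2 - 500168) = √(-97*(-1/(13*(-4/3 - 8*(-⅓))))/2 - 500168) = √(-97*(-1/(13*(-4/3 + 8/3)))/2 - 500168) = √(-97/(2*((-13*4/3))) - 500168) = √(-97/(2*(-52/3)) - 500168) = √(-97/2*(-3/52) - 500168) = √(291/104 - 500168) = √(-52017181/104) = I*√1352446706/52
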